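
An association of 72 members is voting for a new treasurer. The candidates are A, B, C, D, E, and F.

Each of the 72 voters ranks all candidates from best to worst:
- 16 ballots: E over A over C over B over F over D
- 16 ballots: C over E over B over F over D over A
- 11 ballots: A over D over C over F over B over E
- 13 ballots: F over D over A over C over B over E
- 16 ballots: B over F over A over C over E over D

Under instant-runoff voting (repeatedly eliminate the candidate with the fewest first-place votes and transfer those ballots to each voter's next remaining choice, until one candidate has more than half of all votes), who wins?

Round 1: A 11, B 16, C 16, D 0, E 16, F 13. D eliminated.
Round 2: A 11, B 16, C 16, E 16, F 13. A eliminated.
Round 3: B 16, C 27, E 16, F 13. F eliminated.
Round 4: B 16, C 40, E 16. C has a majority (≥37).

C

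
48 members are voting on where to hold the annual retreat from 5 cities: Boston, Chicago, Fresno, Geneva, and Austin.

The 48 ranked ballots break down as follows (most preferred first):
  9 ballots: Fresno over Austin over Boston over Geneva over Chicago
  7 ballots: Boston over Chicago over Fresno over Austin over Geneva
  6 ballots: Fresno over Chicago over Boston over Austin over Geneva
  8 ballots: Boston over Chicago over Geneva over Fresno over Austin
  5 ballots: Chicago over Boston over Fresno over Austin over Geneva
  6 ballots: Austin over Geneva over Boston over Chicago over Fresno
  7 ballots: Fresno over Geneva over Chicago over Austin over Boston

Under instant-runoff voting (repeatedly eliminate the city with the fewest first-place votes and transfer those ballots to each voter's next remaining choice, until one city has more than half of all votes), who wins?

Round 1: Boston 15, Chicago 5, Fresno 22, Geneva 0, Austin 6. Geneva eliminated.
Round 2: Boston 15, Chicago 5, Fresno 22, Austin 6. Chicago eliminated.
Round 3: Boston 20, Fresno 22, Austin 6. Austin eliminated.
Round 4: Boston 26, Fresno 22. Boston has a majority (≥25).

Boston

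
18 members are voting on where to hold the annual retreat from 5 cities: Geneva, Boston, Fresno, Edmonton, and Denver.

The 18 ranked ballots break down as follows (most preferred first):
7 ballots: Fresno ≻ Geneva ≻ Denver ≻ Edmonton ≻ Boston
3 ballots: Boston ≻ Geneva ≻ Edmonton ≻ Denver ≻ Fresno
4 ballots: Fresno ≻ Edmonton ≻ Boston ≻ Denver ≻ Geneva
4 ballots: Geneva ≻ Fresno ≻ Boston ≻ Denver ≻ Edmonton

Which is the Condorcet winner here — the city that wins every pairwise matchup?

Fresno vs Geneva: 11–7
Fresno vs Boston: 15–3
Fresno vs Edmonton: 15–3
Fresno vs Denver: 15–3
Fresno beats every other city.

Fresno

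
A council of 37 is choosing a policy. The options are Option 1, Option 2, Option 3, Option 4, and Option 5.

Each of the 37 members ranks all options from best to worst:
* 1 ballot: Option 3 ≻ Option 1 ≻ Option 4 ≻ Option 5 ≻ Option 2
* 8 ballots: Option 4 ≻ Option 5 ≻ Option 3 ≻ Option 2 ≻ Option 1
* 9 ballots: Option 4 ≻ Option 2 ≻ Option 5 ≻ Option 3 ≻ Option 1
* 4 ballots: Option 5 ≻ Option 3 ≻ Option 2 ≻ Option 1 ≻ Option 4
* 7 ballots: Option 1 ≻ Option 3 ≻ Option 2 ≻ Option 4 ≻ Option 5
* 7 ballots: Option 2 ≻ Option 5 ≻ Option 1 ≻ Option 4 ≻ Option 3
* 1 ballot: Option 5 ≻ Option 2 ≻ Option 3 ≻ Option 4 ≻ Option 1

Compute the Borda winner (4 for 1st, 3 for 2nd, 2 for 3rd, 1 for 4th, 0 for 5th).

Option 1: 1×3 + 8×0 + 9×0 + 4×1 + 7×4 + 7×2 + 1×0 = 49
Option 2: 1×0 + 8×1 + 9×3 + 4×2 + 7×2 + 7×4 + 1×3 = 88
Option 3: 1×4 + 8×2 + 9×1 + 4×3 + 7×3 + 7×0 + 1×2 = 64
Option 4: 1×2 + 8×4 + 9×4 + 4×0 + 7×1 + 7×1 + 1×1 = 85
Option 5: 1×1 + 8×3 + 9×2 + 4×4 + 7×0 + 7×3 + 1×4 = 84

Option 2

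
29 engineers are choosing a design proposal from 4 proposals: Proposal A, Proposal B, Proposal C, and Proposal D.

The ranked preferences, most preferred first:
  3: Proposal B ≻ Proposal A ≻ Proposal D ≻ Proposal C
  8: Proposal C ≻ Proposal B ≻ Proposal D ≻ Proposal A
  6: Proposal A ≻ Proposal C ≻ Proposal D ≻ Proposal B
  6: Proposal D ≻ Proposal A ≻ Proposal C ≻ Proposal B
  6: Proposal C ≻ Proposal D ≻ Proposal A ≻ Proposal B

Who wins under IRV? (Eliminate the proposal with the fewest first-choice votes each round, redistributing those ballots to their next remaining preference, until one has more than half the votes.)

Proposal A

Round 1: Proposal A 6, Proposal B 3, Proposal C 14, Proposal D 6. Proposal B eliminated.
Round 2: Proposal A 9, Proposal C 14, Proposal D 6. Proposal D eliminated.
Round 3: Proposal A 15, Proposal C 14. Proposal A has a majority (≥15).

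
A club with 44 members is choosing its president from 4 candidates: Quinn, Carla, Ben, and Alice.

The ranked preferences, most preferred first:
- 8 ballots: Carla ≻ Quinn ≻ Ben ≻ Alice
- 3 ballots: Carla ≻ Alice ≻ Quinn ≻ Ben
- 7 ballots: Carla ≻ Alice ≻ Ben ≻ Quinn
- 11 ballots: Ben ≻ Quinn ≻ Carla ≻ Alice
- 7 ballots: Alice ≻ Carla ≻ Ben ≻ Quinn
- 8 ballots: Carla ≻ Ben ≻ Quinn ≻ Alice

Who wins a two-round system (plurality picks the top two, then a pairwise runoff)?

Round 1 first-place votes: Quinn 0, Carla 26, Ben 11, Alice 7. Carla and Ben advance.
Runoff: Carla is ranked above Ben on 33 ballots, Ben above Carla on 11.

Carla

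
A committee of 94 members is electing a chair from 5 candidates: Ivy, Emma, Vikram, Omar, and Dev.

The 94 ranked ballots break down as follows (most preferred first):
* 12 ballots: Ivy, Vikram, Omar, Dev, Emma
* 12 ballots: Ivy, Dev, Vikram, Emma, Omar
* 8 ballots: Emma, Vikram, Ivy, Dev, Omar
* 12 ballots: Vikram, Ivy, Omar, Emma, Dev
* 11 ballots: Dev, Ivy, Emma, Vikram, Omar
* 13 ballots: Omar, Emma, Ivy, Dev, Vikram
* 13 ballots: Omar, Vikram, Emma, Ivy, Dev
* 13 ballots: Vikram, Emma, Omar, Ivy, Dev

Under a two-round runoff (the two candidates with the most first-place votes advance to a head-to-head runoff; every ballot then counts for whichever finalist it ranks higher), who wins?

Round 1 first-place votes: Ivy 24, Emma 8, Vikram 25, Omar 26, Dev 11. Omar and Vikram advance.
Runoff: Omar is ranked above Vikram on 26 ballots, Vikram above Omar on 68.

Vikram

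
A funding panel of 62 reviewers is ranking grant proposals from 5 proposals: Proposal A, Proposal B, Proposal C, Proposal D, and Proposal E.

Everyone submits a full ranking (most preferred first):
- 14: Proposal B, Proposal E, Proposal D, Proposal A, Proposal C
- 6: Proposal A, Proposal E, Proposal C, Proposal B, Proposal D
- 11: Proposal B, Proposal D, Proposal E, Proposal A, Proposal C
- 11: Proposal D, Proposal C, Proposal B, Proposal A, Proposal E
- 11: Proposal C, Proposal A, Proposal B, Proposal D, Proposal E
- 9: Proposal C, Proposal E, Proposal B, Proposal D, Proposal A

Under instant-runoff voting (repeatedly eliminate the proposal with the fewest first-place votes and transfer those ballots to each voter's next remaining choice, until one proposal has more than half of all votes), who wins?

Round 1: Proposal A 6, Proposal B 25, Proposal C 20, Proposal D 11, Proposal E 0. Proposal E eliminated.
Round 2: Proposal A 6, Proposal B 25, Proposal C 20, Proposal D 11. Proposal A eliminated.
Round 3: Proposal B 25, Proposal C 26, Proposal D 11. Proposal D eliminated.
Round 4: Proposal B 25, Proposal C 37. Proposal C has a majority (≥32).

Proposal C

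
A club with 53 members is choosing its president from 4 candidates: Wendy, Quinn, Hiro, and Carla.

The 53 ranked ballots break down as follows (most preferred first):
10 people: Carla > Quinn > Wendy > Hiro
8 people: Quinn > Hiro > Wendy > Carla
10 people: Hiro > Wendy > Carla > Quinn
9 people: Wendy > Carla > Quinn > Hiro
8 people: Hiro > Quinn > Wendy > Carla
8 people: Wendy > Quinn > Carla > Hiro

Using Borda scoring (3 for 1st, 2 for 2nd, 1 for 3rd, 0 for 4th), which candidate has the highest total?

Wendy

Wendy: 10×1 + 8×1 + 10×2 + 9×3 + 8×1 + 8×3 = 97
Quinn: 10×2 + 8×3 + 10×0 + 9×1 + 8×2 + 8×2 = 85
Hiro: 10×0 + 8×2 + 10×3 + 9×0 + 8×3 + 8×0 = 70
Carla: 10×3 + 8×0 + 10×1 + 9×2 + 8×0 + 8×1 = 66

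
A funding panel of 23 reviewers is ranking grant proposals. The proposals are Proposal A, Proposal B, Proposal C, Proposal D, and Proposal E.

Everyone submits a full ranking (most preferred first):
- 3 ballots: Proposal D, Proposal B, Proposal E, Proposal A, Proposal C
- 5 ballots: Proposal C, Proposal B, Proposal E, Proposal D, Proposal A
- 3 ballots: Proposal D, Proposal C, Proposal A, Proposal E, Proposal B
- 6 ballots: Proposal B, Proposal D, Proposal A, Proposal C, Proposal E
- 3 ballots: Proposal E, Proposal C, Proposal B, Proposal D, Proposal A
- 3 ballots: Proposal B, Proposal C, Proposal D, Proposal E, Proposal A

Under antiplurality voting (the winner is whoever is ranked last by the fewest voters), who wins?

Proposal D

Last-place votes: Proposal A 11, Proposal B 3, Proposal C 3, Proposal D 0, Proposal E 6.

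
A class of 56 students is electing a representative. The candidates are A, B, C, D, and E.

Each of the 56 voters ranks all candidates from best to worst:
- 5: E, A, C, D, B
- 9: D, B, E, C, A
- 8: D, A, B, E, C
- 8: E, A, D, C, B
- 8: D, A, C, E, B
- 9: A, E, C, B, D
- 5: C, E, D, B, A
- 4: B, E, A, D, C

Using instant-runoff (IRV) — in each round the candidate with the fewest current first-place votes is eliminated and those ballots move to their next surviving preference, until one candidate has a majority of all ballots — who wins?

E

Round 1: A 9, B 4, C 5, D 25, E 13. B eliminated.
Round 2: A 9, C 5, D 25, E 17. C eliminated.
Round 3: A 9, D 25, E 22. A eliminated.
Round 4: D 25, E 31. E has a majority (≥29).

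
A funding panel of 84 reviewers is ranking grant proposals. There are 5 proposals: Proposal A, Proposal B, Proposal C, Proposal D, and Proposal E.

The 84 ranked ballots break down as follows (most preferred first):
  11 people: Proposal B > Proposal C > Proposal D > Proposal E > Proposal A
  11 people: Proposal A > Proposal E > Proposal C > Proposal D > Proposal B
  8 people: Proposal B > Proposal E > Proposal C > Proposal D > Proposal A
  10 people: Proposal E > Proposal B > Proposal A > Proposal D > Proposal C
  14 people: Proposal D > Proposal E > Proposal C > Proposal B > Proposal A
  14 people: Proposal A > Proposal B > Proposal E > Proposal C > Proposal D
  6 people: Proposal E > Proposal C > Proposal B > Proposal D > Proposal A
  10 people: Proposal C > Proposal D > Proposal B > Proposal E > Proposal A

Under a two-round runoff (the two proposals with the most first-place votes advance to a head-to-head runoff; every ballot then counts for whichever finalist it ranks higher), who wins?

Round 1 first-place votes: Proposal A 25, Proposal B 19, Proposal C 10, Proposal D 14, Proposal E 16. Proposal A and Proposal B advance.
Runoff: Proposal A is ranked above Proposal B on 25 ballots, Proposal B above Proposal A on 59.

Proposal B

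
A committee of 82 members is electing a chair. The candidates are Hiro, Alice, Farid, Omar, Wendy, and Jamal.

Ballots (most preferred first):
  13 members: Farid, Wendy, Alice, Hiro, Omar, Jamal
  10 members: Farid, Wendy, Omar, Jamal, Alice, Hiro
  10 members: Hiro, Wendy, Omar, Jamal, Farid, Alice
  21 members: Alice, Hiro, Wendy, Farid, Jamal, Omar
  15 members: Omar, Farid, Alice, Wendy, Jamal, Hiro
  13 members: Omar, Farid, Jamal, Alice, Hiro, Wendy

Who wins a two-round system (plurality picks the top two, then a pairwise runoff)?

Round 1 first-place votes: Hiro 10, Alice 21, Farid 23, Omar 28, Wendy 0, Jamal 0. Omar and Farid advance.
Runoff: Omar is ranked above Farid on 38 ballots, Farid above Omar on 44.

Farid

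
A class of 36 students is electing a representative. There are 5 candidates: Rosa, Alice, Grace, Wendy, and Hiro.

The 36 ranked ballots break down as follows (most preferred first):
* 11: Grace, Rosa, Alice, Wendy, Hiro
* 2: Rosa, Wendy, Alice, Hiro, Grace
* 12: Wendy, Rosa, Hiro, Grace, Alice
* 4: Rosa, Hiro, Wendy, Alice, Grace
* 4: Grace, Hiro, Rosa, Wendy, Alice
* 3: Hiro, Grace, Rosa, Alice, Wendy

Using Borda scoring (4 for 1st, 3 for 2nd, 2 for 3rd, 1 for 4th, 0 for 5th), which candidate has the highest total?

Rosa: 11×3 + 2×4 + 12×3 + 4×4 + 4×2 + 3×2 = 107
Alice: 11×2 + 2×2 + 12×0 + 4×1 + 4×0 + 3×1 = 33
Grace: 11×4 + 2×0 + 12×1 + 4×0 + 4×4 + 3×3 = 81
Wendy: 11×1 + 2×3 + 12×4 + 4×2 + 4×1 + 3×0 = 77
Hiro: 11×0 + 2×1 + 12×2 + 4×3 + 4×3 + 3×4 = 62

Rosa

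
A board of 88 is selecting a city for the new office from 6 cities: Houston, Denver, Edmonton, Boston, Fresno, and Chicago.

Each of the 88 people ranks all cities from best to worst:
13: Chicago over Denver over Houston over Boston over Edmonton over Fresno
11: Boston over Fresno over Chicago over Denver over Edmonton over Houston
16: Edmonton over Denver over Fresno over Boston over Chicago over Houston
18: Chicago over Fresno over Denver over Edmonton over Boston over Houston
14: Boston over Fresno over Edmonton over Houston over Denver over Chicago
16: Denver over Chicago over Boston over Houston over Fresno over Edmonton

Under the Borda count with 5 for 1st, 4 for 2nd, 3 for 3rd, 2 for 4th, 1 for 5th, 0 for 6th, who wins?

Denver

Houston: 13×3 + 11×0 + 16×0 + 18×0 + 14×2 + 16×2 = 99
Denver: 13×4 + 11×2 + 16×4 + 18×3 + 14×1 + 16×5 = 286
Edmonton: 13×1 + 11×1 + 16×5 + 18×2 + 14×3 + 16×0 = 182
Boston: 13×2 + 11×5 + 16×2 + 18×1 + 14×5 + 16×3 = 249
Fresno: 13×0 + 11×4 + 16×3 + 18×4 + 14×4 + 16×1 = 236
Chicago: 13×5 + 11×3 + 16×1 + 18×5 + 14×0 + 16×4 = 268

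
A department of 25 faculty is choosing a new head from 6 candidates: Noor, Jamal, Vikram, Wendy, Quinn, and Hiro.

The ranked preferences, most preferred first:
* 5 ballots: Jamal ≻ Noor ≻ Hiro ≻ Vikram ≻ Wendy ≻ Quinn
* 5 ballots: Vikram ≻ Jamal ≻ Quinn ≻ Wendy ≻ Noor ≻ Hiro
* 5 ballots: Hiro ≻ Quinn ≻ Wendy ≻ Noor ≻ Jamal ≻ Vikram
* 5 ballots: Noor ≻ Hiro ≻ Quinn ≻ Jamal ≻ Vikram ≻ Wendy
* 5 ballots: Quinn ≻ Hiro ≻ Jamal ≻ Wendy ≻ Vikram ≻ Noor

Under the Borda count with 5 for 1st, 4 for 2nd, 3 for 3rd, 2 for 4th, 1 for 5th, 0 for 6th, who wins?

Hiro

Noor: 5×4 + 5×1 + 5×2 + 5×5 + 5×0 = 60
Jamal: 5×5 + 5×4 + 5×1 + 5×2 + 5×3 = 75
Vikram: 5×2 + 5×5 + 5×0 + 5×1 + 5×1 = 45
Wendy: 5×1 + 5×2 + 5×3 + 5×0 + 5×2 = 40
Quinn: 5×0 + 5×3 + 5×4 + 5×3 + 5×5 = 75
Hiro: 5×3 + 5×0 + 5×5 + 5×4 + 5×4 = 80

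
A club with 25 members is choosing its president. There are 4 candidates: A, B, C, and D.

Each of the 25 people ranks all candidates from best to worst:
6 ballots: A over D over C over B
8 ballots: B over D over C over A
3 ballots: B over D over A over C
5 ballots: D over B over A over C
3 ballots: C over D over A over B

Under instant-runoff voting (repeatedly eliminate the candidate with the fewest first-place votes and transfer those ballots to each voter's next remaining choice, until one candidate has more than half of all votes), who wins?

Round 1: A 6, B 11, C 3, D 5. C eliminated.
Round 2: A 6, B 11, D 8. A eliminated.
Round 3: B 11, D 14. D has a majority (≥13).

D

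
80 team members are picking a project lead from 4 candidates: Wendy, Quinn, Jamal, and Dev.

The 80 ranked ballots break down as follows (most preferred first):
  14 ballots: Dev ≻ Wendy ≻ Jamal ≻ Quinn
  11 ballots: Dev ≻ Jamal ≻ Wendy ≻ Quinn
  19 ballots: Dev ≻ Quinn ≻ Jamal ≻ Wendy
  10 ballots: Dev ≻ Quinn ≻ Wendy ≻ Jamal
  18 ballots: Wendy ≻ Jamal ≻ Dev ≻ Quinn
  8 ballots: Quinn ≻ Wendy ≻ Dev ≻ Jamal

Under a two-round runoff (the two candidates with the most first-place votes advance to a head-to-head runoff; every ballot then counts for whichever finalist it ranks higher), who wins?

Dev

Round 1 first-place votes: Wendy 18, Quinn 8, Jamal 0, Dev 54. Dev and Wendy advance.
Runoff: Dev is ranked above Wendy on 54 ballots, Wendy above Dev on 26.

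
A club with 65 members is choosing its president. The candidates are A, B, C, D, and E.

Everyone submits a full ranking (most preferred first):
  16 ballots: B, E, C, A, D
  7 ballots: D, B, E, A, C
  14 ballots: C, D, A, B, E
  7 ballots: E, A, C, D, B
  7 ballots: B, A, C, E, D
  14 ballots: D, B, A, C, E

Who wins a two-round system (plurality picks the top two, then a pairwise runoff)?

D

Round 1 first-place votes: A 0, B 23, C 14, D 21, E 7. B and D advance.
Runoff: B is ranked above D on 23 ballots, D above B on 42.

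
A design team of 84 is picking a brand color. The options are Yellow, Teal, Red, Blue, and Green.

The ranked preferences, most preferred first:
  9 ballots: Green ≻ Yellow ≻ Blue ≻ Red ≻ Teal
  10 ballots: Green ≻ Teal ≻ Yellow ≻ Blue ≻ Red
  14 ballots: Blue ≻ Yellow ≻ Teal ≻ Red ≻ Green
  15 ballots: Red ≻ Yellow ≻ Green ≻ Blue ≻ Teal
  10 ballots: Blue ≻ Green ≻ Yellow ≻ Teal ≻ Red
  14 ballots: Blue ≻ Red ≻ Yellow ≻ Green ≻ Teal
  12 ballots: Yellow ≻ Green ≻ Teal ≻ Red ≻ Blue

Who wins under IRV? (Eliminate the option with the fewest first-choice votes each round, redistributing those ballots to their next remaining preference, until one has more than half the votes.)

Round 1: Yellow 12, Teal 0, Red 15, Blue 38, Green 19. Teal eliminated.
Round 2: Yellow 12, Red 15, Blue 38, Green 19. Yellow eliminated.
Round 3: Red 15, Blue 38, Green 31. Red eliminated.
Round 4: Blue 38, Green 46. Green has a majority (≥43).

Green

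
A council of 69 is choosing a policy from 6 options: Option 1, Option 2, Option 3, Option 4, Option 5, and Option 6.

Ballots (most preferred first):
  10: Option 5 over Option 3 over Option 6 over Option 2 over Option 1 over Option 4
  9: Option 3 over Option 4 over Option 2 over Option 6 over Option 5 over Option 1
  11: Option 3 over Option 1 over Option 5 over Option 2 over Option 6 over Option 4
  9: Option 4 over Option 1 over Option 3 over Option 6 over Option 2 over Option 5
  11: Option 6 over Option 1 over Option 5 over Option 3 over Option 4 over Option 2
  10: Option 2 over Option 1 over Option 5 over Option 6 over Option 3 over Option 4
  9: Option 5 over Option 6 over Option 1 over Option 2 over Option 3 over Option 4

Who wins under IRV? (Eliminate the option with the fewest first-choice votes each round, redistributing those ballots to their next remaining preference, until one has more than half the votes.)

Option 5

Round 1: Option 1 0, Option 2 10, Option 3 20, Option 4 9, Option 5 19, Option 6 11. Option 1 eliminated.
Round 2: Option 2 10, Option 3 20, Option 4 9, Option 5 19, Option 6 11. Option 4 eliminated.
Round 3: Option 2 10, Option 3 29, Option 5 19, Option 6 11. Option 2 eliminated.
Round 4: Option 3 29, Option 5 29, Option 6 11. Option 6 eliminated.
Round 5: Option 3 29, Option 5 40. Option 5 has a majority (≥35).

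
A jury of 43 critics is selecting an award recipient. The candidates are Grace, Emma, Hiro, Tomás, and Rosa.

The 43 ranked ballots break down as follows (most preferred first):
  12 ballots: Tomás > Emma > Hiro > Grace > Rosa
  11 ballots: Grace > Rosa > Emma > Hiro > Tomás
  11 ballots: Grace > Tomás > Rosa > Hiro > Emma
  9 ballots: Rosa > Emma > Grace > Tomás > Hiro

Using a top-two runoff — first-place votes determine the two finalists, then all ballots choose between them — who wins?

Round 1 first-place votes: Grace 22, Emma 0, Hiro 0, Tomás 12, Rosa 9. Grace and Tomás advance.
Runoff: Grace is ranked above Tomás on 31 ballots, Tomás above Grace on 12.

Grace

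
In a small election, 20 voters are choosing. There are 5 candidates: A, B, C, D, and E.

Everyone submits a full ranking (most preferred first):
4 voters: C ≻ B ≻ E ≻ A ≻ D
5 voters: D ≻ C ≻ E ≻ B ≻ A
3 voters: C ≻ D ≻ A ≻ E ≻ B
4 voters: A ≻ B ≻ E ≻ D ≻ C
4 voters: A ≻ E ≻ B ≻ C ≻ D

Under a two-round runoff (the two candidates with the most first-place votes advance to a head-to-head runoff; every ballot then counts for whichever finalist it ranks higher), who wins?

C

Round 1 first-place votes: A 8, B 0, C 7, D 5, E 0. A and C advance.
Runoff: A is ranked above C on 8 ballots, C above A on 12.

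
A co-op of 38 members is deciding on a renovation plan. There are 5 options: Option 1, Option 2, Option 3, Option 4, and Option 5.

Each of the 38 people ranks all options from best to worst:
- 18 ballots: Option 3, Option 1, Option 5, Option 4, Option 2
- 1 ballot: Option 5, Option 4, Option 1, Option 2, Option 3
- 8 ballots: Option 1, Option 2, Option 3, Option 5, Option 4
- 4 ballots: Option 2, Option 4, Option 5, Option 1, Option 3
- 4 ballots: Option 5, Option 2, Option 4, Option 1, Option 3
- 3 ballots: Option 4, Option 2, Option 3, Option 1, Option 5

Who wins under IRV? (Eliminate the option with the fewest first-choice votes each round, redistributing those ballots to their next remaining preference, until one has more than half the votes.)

Round 1: Option 1 8, Option 2 4, Option 3 18, Option 4 3, Option 5 5. Option 4 eliminated.
Round 2: Option 1 8, Option 2 7, Option 3 18, Option 5 5. Option 5 eliminated.
Round 3: Option 1 9, Option 2 11, Option 3 18. Option 1 eliminated.
Round 4: Option 2 20, Option 3 18. Option 2 has a majority (≥20).

Option 2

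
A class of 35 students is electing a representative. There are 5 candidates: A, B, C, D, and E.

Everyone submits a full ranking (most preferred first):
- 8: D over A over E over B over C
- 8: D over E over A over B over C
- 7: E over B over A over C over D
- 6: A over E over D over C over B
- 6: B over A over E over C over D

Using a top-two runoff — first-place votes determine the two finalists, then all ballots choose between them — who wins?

E

Round 1 first-place votes: A 6, B 6, C 0, D 16, E 7. D and E advance.
Runoff: D is ranked above E on 16 ballots, E above D on 19.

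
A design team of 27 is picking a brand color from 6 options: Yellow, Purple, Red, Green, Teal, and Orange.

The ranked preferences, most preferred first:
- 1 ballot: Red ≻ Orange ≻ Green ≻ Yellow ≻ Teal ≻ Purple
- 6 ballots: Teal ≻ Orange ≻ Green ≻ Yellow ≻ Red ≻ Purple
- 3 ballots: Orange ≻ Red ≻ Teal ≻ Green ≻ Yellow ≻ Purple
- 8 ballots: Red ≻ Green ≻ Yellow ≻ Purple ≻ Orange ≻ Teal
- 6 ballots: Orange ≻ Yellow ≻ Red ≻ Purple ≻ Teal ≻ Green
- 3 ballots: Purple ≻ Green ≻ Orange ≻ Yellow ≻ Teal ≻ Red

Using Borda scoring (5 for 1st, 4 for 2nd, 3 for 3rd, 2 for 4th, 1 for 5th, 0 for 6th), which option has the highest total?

Yellow: 1×2 + 6×2 + 3×1 + 8×3 + 6×4 + 3×2 = 71
Purple: 1×0 + 6×0 + 3×0 + 8×2 + 6×2 + 3×5 = 43
Red: 1×5 + 6×1 + 3×4 + 8×5 + 6×3 + 3×0 = 81
Green: 1×3 + 6×3 + 3×2 + 8×4 + 6×0 + 3×4 = 71
Teal: 1×1 + 6×5 + 3×3 + 8×0 + 6×1 + 3×1 = 49
Orange: 1×4 + 6×4 + 3×5 + 8×1 + 6×5 + 3×3 = 90

Orange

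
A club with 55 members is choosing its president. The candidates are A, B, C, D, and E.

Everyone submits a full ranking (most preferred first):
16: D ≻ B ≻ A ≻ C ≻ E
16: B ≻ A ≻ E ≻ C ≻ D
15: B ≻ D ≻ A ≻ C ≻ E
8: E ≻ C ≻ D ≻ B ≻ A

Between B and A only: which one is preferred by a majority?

B is ranked above A on 55 ballots; A above B on 0.

B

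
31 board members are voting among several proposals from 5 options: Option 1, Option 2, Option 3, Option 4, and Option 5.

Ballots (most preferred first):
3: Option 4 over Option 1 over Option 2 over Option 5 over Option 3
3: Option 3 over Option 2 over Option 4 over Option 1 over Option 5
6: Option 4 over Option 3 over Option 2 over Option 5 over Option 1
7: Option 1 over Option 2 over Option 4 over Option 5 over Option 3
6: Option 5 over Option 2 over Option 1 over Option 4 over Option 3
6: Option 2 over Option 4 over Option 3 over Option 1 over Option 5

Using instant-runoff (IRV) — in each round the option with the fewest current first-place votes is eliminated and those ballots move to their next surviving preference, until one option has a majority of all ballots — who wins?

Round 1: Option 1 7, Option 2 6, Option 3 3, Option 4 9, Option 5 6. Option 3 eliminated.
Round 2: Option 1 7, Option 2 9, Option 4 9, Option 5 6. Option 5 eliminated.
Round 3: Option 1 7, Option 2 15, Option 4 9. Option 1 eliminated.
Round 4: Option 2 22, Option 4 9. Option 2 has a majority (≥16).

Option 2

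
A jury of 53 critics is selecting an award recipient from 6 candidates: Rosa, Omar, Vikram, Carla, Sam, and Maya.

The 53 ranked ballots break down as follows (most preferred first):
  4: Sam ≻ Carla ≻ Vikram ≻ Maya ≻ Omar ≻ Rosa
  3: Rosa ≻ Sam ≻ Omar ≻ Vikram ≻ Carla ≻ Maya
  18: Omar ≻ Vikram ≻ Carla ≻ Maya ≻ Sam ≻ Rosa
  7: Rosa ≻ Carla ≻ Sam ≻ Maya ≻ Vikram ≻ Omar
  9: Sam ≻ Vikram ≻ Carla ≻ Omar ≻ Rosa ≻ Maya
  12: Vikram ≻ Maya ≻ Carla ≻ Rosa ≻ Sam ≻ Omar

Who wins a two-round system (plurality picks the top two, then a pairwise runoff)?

Round 1 first-place votes: Rosa 10, Omar 18, Vikram 12, Carla 0, Sam 13, Maya 0. Omar and Sam advance.
Runoff: Omar is ranked above Sam on 18 ballots, Sam above Omar on 35.

Sam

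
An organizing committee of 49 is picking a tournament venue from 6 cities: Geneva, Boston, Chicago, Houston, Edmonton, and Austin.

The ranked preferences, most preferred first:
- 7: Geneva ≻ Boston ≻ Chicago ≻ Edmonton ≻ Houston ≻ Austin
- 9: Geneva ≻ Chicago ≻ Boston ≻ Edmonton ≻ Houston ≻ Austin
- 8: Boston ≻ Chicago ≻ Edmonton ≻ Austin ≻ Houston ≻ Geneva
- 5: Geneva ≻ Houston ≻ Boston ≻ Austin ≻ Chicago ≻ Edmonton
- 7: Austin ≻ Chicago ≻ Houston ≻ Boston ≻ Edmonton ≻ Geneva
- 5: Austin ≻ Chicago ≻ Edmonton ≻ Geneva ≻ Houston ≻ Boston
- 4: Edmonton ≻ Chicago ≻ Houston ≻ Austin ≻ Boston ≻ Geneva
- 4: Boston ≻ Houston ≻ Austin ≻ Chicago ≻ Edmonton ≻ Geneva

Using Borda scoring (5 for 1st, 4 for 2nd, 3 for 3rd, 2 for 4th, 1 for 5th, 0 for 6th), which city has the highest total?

Chicago

Geneva: 7×5 + 9×5 + 8×0 + 5×5 + 7×0 + 5×2 + 4×0 + 4×0 = 115
Boston: 7×4 + 9×3 + 8×5 + 5×3 + 7×2 + 5×0 + 4×1 + 4×5 = 148
Chicago: 7×3 + 9×4 + 8×4 + 5×1 + 7×4 + 5×4 + 4×4 + 4×2 = 166
Houston: 7×1 + 9×1 + 8×1 + 5×4 + 7×3 + 5×1 + 4×3 + 4×4 = 98
Edmonton: 7×2 + 9×2 + 8×3 + 5×0 + 7×1 + 5×3 + 4×5 + 4×1 = 102
Austin: 7×0 + 9×0 + 8×2 + 5×2 + 7×5 + 5×5 + 4×2 + 4×3 = 106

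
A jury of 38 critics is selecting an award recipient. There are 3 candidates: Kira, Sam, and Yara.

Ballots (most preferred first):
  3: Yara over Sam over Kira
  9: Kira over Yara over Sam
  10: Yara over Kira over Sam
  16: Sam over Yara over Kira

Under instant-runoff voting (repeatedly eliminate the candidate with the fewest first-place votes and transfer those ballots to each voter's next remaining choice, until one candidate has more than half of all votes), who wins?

Yara

Round 1: Kira 9, Sam 16, Yara 13. Kira eliminated.
Round 2: Sam 16, Yara 22. Yara has a majority (≥20).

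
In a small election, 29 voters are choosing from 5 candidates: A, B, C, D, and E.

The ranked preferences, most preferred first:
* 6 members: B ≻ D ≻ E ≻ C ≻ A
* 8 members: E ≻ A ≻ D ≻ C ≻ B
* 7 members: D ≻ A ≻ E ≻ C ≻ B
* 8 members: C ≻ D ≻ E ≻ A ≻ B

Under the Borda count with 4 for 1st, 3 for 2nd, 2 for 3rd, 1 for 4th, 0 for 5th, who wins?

A: 6×0 + 8×3 + 7×3 + 8×1 = 53
B: 6×4 + 8×0 + 7×0 + 8×0 = 24
C: 6×1 + 8×1 + 7×1 + 8×4 = 53
D: 6×3 + 8×2 + 7×4 + 8×3 = 86
E: 6×2 + 8×4 + 7×2 + 8×2 = 74

D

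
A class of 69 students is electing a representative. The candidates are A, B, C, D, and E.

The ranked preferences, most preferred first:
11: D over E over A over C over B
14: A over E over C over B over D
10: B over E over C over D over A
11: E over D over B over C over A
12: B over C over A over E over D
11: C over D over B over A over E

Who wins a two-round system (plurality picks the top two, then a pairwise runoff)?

B

Round 1 first-place votes: A 14, B 22, C 11, D 11, E 11. B and A advance.
Runoff: B is ranked above A on 44 ballots, A above B on 25.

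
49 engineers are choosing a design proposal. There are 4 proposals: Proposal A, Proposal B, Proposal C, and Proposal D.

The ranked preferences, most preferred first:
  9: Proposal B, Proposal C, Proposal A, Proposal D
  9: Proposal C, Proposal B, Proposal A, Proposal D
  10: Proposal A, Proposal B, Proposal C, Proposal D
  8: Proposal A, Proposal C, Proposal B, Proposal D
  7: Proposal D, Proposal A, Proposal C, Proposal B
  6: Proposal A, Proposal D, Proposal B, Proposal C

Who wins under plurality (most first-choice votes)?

First-place votes: Proposal A 24, Proposal B 9, Proposal C 9, Proposal D 7.

Proposal A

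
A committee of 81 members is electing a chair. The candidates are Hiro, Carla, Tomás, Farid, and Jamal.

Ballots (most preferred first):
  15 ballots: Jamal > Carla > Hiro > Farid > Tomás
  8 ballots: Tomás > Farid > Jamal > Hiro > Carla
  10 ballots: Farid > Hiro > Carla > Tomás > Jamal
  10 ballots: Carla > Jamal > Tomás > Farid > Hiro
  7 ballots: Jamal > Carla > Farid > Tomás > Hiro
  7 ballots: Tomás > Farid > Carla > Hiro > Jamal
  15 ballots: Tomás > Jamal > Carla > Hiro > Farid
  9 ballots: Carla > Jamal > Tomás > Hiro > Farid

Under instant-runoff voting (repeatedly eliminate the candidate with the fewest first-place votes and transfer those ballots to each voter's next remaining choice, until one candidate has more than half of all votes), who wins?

Round 1: Hiro 0, Carla 19, Tomás 30, Farid 10, Jamal 22. Hiro eliminated.
Round 2: Carla 19, Tomás 30, Farid 10, Jamal 22. Farid eliminated.
Round 3: Carla 29, Tomás 30, Jamal 22. Jamal eliminated.
Round 4: Carla 51, Tomás 30. Carla has a majority (≥41).

Carla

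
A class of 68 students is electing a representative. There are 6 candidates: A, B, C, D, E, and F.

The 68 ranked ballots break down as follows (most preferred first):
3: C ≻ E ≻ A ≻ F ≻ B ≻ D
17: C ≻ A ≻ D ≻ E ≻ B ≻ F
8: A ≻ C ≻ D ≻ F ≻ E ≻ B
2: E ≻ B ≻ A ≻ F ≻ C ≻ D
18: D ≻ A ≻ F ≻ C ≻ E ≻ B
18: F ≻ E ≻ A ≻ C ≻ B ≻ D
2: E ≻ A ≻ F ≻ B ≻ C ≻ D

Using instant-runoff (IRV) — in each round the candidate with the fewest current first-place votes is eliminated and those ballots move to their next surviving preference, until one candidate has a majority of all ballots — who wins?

F

Round 1: A 8, B 0, C 20, D 18, E 4, F 18. B eliminated.
Round 2: A 8, C 20, D 18, E 4, F 18. E eliminated.
Round 3: A 12, C 20, D 18, F 18. A eliminated.
Round 4: C 28, D 18, F 22. D eliminated.
Round 5: C 28, F 40. F has a majority (≥35).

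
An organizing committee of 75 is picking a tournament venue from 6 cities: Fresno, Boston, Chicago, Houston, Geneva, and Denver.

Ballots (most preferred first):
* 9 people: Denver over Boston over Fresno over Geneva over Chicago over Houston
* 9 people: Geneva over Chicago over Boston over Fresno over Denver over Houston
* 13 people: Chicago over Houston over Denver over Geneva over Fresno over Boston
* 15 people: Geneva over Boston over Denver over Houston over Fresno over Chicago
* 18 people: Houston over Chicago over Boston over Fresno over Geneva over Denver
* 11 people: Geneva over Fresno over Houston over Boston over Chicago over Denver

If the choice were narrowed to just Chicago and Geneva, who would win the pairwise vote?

Chicago is ranked above Geneva on 31 ballots; Geneva above Chicago on 44.

Geneva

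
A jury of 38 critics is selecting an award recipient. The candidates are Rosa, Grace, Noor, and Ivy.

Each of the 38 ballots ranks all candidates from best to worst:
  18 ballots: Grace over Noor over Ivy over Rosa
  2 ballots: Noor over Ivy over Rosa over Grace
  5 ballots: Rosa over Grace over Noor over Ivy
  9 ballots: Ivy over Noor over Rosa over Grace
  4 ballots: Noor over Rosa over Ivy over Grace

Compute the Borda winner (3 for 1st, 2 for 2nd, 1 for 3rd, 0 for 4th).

Noor

Rosa: 18×0 + 2×1 + 5×3 + 9×1 + 4×2 = 34
Grace: 18×3 + 2×0 + 5×2 + 9×0 + 4×0 = 64
Noor: 18×2 + 2×3 + 5×1 + 9×2 + 4×3 = 77
Ivy: 18×1 + 2×2 + 5×0 + 9×3 + 4×1 = 53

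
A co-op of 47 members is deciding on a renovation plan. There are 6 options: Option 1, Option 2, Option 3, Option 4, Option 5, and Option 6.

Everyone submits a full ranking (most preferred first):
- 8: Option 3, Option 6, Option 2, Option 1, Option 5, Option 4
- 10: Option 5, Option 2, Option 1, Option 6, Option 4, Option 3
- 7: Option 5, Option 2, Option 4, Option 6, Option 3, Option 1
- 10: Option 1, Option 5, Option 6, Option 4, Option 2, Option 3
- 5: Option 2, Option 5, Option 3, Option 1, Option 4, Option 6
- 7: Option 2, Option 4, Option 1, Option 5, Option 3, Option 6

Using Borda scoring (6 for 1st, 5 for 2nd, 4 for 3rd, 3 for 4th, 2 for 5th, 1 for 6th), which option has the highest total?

Option 1: 8×3 + 10×4 + 7×1 + 10×6 + 5×3 + 7×4 = 174
Option 2: 8×4 + 10×5 + 7×5 + 10×2 + 5×6 + 7×6 = 209
Option 3: 8×6 + 10×1 + 7×2 + 10×1 + 5×4 + 7×2 = 116
Option 4: 8×1 + 10×2 + 7×4 + 10×3 + 5×2 + 7×5 = 131
Option 5: 8×2 + 10×6 + 7×6 + 10×5 + 5×5 + 7×3 = 214
Option 6: 8×5 + 10×3 + 7×3 + 10×4 + 5×1 + 7×1 = 143

Option 5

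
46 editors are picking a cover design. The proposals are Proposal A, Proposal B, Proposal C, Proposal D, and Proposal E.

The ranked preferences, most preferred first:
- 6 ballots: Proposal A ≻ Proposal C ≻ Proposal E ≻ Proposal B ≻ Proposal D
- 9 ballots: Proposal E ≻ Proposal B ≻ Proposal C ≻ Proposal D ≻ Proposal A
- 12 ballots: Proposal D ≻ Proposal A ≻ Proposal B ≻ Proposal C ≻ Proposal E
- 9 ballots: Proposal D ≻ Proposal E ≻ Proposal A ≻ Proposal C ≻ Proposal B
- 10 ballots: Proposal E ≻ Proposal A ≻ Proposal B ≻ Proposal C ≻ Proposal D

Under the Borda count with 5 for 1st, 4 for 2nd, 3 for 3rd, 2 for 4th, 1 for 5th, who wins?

Proposal E

Proposal A: 6×5 + 9×1 + 12×4 + 9×3 + 10×4 = 154
Proposal B: 6×2 + 9×4 + 12×3 + 9×1 + 10×3 = 123
Proposal C: 6×4 + 9×3 + 12×2 + 9×2 + 10×2 = 113
Proposal D: 6×1 + 9×2 + 12×5 + 9×5 + 10×1 = 139
Proposal E: 6×3 + 9×5 + 12×1 + 9×4 + 10×5 = 161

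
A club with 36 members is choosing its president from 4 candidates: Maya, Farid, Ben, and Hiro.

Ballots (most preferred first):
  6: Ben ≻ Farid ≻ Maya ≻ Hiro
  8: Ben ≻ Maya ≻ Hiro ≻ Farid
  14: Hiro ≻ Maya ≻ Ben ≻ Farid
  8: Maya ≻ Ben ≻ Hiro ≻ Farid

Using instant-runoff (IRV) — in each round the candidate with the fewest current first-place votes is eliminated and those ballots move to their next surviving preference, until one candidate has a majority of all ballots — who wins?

Round 1: Maya 8, Farid 0, Ben 14, Hiro 14. Farid eliminated.
Round 2: Maya 8, Ben 14, Hiro 14. Maya eliminated.
Round 3: Ben 22, Hiro 14. Ben has a majority (≥19).

Ben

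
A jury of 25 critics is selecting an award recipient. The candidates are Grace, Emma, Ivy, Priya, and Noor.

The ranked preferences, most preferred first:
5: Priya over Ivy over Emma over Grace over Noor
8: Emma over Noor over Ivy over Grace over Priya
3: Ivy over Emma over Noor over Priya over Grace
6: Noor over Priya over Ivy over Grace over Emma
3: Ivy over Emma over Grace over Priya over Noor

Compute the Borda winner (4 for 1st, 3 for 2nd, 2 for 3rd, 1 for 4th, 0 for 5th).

Ivy

Grace: 5×1 + 8×1 + 3×0 + 6×1 + 3×2 = 25
Emma: 5×2 + 8×4 + 3×3 + 6×0 + 3×3 = 60
Ivy: 5×3 + 8×2 + 3×4 + 6×2 + 3×4 = 67
Priya: 5×4 + 8×0 + 3×1 + 6×3 + 3×1 = 44
Noor: 5×0 + 8×3 + 3×2 + 6×4 + 3×0 = 54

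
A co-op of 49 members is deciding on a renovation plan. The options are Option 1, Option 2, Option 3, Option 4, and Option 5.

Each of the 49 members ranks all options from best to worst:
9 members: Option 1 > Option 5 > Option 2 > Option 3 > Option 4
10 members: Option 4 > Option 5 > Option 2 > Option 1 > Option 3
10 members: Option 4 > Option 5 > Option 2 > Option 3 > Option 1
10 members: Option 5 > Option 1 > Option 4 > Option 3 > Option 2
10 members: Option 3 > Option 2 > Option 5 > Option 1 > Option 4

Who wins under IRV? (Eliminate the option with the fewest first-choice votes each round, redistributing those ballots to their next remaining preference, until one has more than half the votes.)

Option 5

Round 1: Option 1 9, Option 2 0, Option 3 10, Option 4 20, Option 5 10. Option 2 eliminated.
Round 2: Option 1 9, Option 3 10, Option 4 20, Option 5 10. Option 1 eliminated.
Round 3: Option 3 10, Option 4 20, Option 5 19. Option 3 eliminated.
Round 4: Option 4 20, Option 5 29. Option 5 has a majority (≥25).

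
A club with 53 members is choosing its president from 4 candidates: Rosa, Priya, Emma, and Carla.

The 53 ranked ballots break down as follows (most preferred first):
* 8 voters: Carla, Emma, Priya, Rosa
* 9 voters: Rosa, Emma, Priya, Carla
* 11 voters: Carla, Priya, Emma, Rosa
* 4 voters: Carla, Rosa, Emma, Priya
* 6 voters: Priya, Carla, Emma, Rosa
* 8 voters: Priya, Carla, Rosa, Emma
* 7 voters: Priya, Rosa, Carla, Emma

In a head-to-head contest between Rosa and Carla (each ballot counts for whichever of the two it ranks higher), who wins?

Carla

Rosa is ranked above Carla on 16 ballots; Carla above Rosa on 37.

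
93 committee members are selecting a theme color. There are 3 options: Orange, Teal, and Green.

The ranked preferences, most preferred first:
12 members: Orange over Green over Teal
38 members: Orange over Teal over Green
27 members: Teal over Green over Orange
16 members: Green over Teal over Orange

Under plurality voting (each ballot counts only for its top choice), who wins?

First-place votes: Orange 50, Teal 27, Green 16.

Orange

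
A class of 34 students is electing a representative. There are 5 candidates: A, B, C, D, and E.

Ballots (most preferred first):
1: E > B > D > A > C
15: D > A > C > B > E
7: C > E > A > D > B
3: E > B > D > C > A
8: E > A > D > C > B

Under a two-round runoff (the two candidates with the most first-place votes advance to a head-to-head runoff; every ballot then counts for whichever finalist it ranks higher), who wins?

Round 1 first-place votes: A 0, B 0, C 7, D 15, E 12. D and E advance.
Runoff: D is ranked above E on 15 ballots, E above D on 19.

E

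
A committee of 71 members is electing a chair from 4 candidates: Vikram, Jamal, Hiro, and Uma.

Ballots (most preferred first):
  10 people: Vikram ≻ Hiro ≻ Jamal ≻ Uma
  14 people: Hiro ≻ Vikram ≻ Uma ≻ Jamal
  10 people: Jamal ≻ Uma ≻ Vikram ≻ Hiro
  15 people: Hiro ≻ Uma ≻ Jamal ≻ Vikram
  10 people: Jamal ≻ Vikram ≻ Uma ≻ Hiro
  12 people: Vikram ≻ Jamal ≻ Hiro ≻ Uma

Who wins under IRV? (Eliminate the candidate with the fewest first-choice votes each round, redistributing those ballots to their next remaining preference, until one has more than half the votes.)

Round 1: Vikram 22, Jamal 20, Hiro 29, Uma 0. Uma eliminated.
Round 2: Vikram 22, Jamal 20, Hiro 29. Jamal eliminated.
Round 3: Vikram 42, Hiro 29. Vikram has a majority (≥36).

Vikram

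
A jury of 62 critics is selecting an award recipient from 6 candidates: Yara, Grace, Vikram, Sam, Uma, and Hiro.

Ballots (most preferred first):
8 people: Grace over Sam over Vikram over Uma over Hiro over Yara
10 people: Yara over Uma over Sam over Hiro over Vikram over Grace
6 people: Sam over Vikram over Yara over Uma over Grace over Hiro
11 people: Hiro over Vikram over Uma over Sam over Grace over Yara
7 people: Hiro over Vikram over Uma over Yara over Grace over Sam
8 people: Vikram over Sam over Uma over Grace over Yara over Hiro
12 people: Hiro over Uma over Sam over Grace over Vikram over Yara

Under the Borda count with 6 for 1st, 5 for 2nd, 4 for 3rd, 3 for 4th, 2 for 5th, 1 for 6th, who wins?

Yara: 8×1 + 10×6 + 6×4 + 11×1 + 7×3 + 8×2 + 12×1 = 152
Grace: 8×6 + 10×1 + 6×2 + 11×2 + 7×2 + 8×3 + 12×3 = 166
Vikram: 8×4 + 10×2 + 6×5 + 11×5 + 7×5 + 8×6 + 12×2 = 244
Sam: 8×5 + 10×4 + 6×6 + 11×3 + 7×1 + 8×5 + 12×4 = 244
Uma: 8×3 + 10×5 + 6×3 + 11×4 + 7×4 + 8×4 + 12×5 = 256
Hiro: 8×2 + 10×3 + 6×1 + 11×6 + 7×6 + 8×1 + 12×6 = 240

Uma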